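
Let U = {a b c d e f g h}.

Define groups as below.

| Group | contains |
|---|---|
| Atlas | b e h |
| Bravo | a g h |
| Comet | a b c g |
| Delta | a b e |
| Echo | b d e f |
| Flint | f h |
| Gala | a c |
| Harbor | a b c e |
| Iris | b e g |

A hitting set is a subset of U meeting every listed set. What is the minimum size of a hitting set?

Take T = {b, c, h}. Each listed group contains at least one of these, so T is a hitting set of size 3.
The groups Flint, Gala, Iris are pairwise disjoint, so any hitting set needs a separate element for each — at least 3. Hence 3 is optimal.

3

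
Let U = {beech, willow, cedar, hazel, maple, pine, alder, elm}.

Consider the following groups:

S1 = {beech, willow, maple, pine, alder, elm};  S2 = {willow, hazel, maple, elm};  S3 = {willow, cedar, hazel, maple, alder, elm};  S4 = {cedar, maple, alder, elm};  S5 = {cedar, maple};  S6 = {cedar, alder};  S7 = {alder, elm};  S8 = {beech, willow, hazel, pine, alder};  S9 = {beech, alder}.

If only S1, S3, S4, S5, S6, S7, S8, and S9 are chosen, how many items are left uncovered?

0

Union of S1, S3, S4, S5, S6, S7, S8, S9 = {beech, willow, cedar, hazel, maple, pine, alder, elm} — that's every item, so 0 are uncovered.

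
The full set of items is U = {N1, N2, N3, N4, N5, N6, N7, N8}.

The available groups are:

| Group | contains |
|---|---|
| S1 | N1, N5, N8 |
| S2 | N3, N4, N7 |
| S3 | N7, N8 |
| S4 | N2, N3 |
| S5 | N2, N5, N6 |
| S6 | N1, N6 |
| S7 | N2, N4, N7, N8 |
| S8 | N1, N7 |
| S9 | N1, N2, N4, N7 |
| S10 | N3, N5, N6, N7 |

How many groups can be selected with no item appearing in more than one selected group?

3

S3, S4, S6 are pairwise disjoint (S3={N7,N8}; S4={N2,N3}; S6={N1,N6}).
Every remaining group overlaps one of these, and no 4 of the listed groups are pairwise disjoint, so 3 is the maximum.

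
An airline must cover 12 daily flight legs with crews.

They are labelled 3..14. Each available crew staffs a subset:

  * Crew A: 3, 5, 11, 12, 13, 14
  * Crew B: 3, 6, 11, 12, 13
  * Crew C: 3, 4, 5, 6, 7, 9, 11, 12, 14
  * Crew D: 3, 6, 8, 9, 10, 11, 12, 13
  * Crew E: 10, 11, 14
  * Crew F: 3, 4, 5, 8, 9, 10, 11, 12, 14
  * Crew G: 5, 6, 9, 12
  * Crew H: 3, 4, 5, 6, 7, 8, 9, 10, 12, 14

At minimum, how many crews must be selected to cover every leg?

2

D and H together: D ∪ H = {3, 4, 5, 6, 7, 8, 9, 10, 11, 12, 13, 14} — every leg is covered.
No single crew has all 12 legs (the largest, H, has 10), so 2 is optimal.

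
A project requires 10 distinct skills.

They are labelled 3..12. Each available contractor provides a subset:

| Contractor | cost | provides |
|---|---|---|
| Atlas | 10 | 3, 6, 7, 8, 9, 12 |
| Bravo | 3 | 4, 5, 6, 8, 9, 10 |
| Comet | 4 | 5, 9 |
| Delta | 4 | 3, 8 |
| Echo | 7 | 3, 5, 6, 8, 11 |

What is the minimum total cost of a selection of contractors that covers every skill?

20

Atlas, Bravo, Echo together cover every skill (Atlas ∪ Bravo ∪ Echo = {3, 4, 5, 6, 7, 8, 9, 10, 11, 12}); total cost 10 + 3 + 7 = 20.
No covering selection has total cost below 20.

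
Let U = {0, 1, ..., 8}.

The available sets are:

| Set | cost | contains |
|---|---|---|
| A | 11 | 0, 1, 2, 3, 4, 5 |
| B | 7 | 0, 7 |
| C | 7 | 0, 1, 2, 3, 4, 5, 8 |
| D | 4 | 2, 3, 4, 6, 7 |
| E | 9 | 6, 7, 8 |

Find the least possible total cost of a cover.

11

C, D together cover every point (C ∪ D = {0, 1, 2, 3, 4, 5, 6, 7, 8}); total cost 7 + 4 = 11.
No covering selection has total cost below 11.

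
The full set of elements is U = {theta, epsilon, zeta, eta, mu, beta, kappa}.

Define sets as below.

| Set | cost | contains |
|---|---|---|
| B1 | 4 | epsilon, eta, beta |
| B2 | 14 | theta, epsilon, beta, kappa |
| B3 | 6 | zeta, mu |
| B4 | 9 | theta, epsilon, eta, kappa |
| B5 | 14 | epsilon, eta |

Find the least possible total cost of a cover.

19

B1, B3, B4 together cover every element (B1 ∪ B3 ∪ B4 = {theta, epsilon, zeta, eta, mu, beta, kappa}); total cost 4 + 6 + 9 = 19.
No covering selection has total cost below 19.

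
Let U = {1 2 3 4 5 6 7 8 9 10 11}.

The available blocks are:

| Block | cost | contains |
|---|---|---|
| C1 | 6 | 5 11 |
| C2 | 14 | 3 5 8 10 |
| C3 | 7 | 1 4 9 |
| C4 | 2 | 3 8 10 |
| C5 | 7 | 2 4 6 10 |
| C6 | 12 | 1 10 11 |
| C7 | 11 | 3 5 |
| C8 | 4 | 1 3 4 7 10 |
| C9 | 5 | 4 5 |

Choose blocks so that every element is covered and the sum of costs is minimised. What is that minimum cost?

26

C1, C3, C4, C5, C8 together cover every element (C1 ∪ C3 ∪ C4 ∪ C5 ∪ C8 = {1, 2, 3, 4, 5, 6, 7, 8, 9, 10, 11}); total cost 6 + 7 + 2 + 7 + 4 = 26.
No covering selection has total cost below 26.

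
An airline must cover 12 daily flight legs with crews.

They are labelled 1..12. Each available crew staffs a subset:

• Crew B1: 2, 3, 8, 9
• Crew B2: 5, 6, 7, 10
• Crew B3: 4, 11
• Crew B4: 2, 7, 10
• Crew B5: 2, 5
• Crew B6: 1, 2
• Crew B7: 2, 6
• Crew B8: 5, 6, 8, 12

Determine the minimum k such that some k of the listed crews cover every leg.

Take {B1, B2, B3, B6, B8}. Their union is {1, 2, 3, 4, 5, 6, 7, 8, 9, 10, 11, 12}, which is all 12 legs.
No 4 of the 8 crews cover everything (all 70 combinations miss at least one leg), so 5 is optimal.

5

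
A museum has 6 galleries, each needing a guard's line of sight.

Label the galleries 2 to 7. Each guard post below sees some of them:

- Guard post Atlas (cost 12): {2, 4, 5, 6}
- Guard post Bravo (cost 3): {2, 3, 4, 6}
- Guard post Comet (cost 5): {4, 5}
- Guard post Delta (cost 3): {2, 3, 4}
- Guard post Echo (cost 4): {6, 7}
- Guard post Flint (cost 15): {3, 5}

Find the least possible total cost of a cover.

Comet, Delta, Echo together cover every gallery (Comet ∪ Delta ∪ Echo = {2, 3, 4, 5, 6, 7}); total cost 5 + 3 + 4 = 12.
No covering selection has total cost below 12.

12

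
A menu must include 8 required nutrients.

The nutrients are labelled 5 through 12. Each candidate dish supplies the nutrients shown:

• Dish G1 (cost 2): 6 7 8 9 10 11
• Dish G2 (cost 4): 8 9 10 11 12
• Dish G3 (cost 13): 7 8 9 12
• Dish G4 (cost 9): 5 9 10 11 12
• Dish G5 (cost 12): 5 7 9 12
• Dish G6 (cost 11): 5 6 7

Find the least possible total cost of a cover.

G1, G4 together cover every nutrient (G1 ∪ G4 = {5, 6, 7, 8, 9, 10, 11, 12}); total cost 2 + 9 = 11.
The greedy pick G1, G2, G4 costs 15; no covering selection beats 11.

11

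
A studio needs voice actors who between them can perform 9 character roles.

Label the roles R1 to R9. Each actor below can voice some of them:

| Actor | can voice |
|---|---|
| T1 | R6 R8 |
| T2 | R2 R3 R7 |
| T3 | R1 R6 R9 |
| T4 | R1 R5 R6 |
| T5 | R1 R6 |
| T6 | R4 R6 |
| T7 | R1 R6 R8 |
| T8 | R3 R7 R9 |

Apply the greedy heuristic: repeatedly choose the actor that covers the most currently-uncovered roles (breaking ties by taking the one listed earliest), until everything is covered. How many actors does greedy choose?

Greedy: pick T2 (covers 3 new) → pick T3 (covers 3 new) → pick T1 (covers 1 new) → pick T4 (covers 1 new) → pick T6 (covers 1 new). Total picks: 5.

5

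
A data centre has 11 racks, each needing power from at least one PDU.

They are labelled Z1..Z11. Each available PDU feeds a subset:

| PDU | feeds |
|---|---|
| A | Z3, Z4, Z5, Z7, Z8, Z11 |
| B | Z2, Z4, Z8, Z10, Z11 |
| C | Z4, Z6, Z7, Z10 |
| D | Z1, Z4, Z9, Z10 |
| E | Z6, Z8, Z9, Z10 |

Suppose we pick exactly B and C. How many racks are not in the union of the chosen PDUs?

4

Union of B, C = {Z2, Z4, Z6, Z7, Z8, Z10, Z11}.
Not covered: Z1, Z3, Z5, Z9 — 4 racks.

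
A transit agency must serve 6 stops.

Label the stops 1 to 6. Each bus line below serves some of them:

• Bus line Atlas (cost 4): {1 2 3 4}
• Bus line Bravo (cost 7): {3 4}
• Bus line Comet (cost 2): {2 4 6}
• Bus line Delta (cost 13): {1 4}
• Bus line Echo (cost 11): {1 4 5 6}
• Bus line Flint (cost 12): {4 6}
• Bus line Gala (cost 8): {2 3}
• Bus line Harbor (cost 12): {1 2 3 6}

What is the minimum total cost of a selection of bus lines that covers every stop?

Atlas, Echo together cover every stop (Atlas ∪ Echo = {1, 2, 3, 4, 5, 6}); total cost 4 + 11 = 15.
The greedy pick Comet, Atlas, Echo costs 17; no covering selection beats 15.

15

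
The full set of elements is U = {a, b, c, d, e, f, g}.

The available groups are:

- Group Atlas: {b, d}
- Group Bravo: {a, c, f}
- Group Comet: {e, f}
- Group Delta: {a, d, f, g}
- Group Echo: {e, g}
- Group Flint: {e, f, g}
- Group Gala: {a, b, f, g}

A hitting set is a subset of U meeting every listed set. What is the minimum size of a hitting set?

Take H = {d, e, f}. Each listed group contains at least one of these, so H is a hitting set of size 3.
The groups Atlas, Bravo, Echo are pairwise disjoint, so any hitting set needs a separate element for each — at least 3. Hence 3 is optimal.

3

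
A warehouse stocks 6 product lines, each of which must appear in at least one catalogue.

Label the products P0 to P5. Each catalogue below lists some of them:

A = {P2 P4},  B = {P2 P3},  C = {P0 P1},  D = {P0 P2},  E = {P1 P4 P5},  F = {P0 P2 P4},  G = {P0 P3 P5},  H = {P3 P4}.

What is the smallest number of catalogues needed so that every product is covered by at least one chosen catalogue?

Take {B, D, E}. Their union is {P0, P1, P2, P3, P4, P5}, which is all 6 products.
No 2 of the 8 catalogues cover everything (all 28 combinations miss at least one product), so 3 is optimal.

3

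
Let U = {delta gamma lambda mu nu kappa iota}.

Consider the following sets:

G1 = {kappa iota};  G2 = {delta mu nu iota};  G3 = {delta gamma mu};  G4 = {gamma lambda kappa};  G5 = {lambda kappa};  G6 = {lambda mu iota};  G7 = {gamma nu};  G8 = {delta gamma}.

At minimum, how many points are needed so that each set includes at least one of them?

3

The 3 points {gamma, lambda, iota} hit every set.
No choice of 2 points meets every set, so 3 is the minimum.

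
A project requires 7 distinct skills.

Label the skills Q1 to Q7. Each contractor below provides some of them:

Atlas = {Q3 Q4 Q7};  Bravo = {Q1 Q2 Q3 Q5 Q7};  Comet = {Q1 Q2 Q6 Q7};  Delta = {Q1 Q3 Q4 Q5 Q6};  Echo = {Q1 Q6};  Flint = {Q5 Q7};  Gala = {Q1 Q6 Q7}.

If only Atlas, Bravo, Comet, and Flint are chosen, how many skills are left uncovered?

0

Union of Atlas, Bravo, Comet, Flint = {Q1, Q2, Q3, Q4, Q5, Q6, Q7} — that's every skill, so 0 are uncovered.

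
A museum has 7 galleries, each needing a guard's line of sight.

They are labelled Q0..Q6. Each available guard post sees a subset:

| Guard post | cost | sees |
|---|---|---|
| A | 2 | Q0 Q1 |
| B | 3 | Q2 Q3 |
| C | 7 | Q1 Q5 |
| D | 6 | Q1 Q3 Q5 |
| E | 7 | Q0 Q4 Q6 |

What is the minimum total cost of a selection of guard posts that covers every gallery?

B, D, E together cover every gallery (B ∪ D ∪ E = {Q0, Q1, Q2, Q3, Q4, Q5, Q6}); total cost 3 + 6 + 7 = 16.
The greedy pick A, B, E, D costs 18; no covering selection beats 16.

16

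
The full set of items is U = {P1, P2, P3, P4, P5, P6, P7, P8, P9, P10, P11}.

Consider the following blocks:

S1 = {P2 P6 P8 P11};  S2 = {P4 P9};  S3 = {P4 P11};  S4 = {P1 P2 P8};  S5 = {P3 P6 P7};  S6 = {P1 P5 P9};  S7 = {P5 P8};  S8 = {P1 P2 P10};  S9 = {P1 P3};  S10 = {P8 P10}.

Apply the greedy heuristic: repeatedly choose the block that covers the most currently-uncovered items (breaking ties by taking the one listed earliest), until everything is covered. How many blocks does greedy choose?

Greedy: pick S1 (covers 4 new) → pick S6 (covers 3 new) → pick S5 (covers 2 new) → pick S2 (covers 1 new) → pick S8 (covers 1 new). Total picks: 5.

5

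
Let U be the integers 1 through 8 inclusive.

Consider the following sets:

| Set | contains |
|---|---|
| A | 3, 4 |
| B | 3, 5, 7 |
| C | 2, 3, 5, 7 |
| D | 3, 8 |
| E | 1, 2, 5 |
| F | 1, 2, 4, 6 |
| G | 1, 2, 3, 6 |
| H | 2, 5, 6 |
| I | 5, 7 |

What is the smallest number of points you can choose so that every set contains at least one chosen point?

Take T = {1, 3, 5}. Each listed set contains at least one of these, so T is a hitting set of size 3.
The sets D, F, I are pairwise disjoint, so any hitting set needs a separate point for each — at least 3. Hence 3 is optimal.

3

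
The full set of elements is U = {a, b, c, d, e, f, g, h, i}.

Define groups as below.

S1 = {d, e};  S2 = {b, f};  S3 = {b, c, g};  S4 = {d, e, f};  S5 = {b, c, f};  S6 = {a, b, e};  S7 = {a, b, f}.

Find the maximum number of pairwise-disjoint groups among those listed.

S1, S2 are pairwise disjoint (S1={d,e}; S2={b,f}).
Every remaining group overlaps one of these, and no 3 of the listed groups are pairwise disjoint, so 2 is the maximum.

2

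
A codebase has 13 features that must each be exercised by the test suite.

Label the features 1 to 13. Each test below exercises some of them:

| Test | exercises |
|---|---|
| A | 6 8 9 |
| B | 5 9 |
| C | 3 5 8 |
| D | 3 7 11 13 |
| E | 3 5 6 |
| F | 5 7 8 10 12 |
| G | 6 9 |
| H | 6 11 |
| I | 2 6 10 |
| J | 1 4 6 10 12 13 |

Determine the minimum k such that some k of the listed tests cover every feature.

Take {A, D, E, I, J}. Their union is {1, 2, 3, 4, 5, 6, 7, 8, 9, 10, 11, 12, 13}, which is all 13 features.
No 4 of the 10 tests cover everything (all 210 combinations miss at least one feature), so 5 is optimal.

5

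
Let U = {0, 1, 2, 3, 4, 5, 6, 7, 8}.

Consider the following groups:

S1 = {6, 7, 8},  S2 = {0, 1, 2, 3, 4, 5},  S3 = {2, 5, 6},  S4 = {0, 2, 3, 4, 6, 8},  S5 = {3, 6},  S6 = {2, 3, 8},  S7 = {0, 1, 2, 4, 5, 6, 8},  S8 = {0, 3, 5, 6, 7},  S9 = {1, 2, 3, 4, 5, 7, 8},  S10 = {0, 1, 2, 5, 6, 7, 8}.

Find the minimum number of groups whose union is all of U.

S9 and S10 together: S9 ∪ S10 = {0, 1, 2, 3, 4, 5, 6, 7, 8} — every point is covered.
No single group has all 9 points (the largest, S7, has 7), so 2 is optimal.

2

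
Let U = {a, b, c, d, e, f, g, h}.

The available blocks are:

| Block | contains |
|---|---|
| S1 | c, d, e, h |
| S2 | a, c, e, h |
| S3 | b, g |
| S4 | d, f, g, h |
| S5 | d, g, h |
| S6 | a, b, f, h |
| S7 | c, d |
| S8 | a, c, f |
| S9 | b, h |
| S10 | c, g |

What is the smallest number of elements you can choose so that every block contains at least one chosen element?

The 3 elements {b, c, g} hit every block.
No choice of 2 elements meets every block, so 3 is the minimum.

3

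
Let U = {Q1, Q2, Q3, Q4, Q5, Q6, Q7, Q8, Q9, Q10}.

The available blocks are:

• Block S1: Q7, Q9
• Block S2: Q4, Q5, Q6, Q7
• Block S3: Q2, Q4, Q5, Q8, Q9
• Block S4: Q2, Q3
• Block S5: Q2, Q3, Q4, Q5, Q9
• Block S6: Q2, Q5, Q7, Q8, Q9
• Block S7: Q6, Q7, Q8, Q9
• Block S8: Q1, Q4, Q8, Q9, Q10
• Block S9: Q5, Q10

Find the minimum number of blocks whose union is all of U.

Take {S2, S5, S8}. Their union is {Q1, Q2, Q3, Q4, Q5, Q6, Q7, Q8, Q9, Q10}, which is all 10 items.
Only S8 contains Q1, so S8 is forced; the remaining 5 items need at least 2 more blocks (each remaining block adds at most 3) — so at least 3 blocks are needed, and 3 is optimal.

3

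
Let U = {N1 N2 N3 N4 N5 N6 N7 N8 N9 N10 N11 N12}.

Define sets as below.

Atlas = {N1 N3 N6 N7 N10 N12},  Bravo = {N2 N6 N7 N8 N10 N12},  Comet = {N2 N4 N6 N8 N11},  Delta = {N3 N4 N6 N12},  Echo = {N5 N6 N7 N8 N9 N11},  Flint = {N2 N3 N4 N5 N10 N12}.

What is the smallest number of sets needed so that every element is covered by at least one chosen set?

3

Atlas and Echo and Flint together: Atlas ∪ Echo ∪ Flint = {N1, N2, N3, N4, N5, N6, N7, N8, N9, N10, N11, N12} — every element is covered.
Only Atlas contains N1, so Atlas is forced; the remaining 6 elements need at least 2 more sets (each remaining set adds at most 4) — so at least 3 sets are needed, and 3 is optimal.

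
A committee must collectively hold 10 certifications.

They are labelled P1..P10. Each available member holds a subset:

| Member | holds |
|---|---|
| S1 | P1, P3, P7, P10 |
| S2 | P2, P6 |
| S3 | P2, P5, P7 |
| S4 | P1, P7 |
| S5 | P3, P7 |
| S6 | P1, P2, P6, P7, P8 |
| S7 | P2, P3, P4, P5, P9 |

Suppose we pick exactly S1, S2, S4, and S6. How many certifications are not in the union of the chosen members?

3

Union of S1, S2, S4, S6 = {P1, P2, P3, P6, P7, P8, P10}.
Not covered: P4, P5, P9 — 3 certifications.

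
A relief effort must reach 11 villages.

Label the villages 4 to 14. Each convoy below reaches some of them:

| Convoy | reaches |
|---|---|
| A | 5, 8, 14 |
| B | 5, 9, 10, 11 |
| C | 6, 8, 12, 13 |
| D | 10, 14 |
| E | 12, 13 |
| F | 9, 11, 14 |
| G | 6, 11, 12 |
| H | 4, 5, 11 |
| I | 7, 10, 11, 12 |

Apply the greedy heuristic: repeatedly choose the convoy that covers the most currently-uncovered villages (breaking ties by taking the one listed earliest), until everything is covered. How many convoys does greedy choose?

5

Greedy: pick B (covers 4 new) → pick C (covers 4 new) → pick A (covers 1 new) → pick H (covers 1 new) → pick I (covers 1 new). Total picks: 5.
(The true minimum cover uses only 4 convoys, so greedy is not optimal here.)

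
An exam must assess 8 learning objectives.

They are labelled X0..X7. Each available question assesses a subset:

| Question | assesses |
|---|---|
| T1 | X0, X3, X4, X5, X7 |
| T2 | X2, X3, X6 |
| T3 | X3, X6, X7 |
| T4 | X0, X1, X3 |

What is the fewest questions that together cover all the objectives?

Take {T1, T2, T4}. Their union is {X0, X1, X2, X3, X4, X5, X6, X7}, which is all 8 objectives.
Only T4 contains X1, so T4 is forced; the remaining 5 objectives need at least 2 more questions (each remaining question adds at most 3) — so at least 3 questions are needed, and 3 is optimal.

3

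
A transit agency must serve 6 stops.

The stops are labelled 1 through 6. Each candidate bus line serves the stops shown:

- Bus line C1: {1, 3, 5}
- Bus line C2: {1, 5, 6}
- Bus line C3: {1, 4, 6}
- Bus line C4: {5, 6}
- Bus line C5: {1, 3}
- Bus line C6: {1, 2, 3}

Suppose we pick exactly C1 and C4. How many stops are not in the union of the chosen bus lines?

2

Union of C1, C4 = {1, 3, 5, 6}.
Not covered: 2, 4 — 2 stops.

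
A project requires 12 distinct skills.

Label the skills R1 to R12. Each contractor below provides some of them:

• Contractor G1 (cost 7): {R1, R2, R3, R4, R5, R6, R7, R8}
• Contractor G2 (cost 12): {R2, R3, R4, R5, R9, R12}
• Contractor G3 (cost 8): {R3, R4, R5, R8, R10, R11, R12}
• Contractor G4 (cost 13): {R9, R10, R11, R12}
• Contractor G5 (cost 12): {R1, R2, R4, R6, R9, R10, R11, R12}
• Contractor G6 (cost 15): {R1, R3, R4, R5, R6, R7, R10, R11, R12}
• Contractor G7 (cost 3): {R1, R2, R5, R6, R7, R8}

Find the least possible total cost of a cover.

G1, G5 together cover every skill (G1 ∪ G5 = {R1, R2, R3, R4, R5, R6, R7, R8, R9, R10, R11, R12}); total cost 7 + 12 = 19.
The greedy pick G7, G3, G2 costs 23; no covering selection beats 19.

19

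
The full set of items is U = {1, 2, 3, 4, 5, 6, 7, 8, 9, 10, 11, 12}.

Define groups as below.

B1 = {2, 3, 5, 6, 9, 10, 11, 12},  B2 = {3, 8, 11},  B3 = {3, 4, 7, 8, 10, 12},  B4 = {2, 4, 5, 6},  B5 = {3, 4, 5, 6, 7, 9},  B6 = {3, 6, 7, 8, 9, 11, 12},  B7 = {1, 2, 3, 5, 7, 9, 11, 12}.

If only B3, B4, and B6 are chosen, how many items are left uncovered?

1

Union of B3, B4, B6 = {2, 3, 4, 5, 6, 7, 8, 9, 10, 11, 12}.
Not covered: 1 — 1 item.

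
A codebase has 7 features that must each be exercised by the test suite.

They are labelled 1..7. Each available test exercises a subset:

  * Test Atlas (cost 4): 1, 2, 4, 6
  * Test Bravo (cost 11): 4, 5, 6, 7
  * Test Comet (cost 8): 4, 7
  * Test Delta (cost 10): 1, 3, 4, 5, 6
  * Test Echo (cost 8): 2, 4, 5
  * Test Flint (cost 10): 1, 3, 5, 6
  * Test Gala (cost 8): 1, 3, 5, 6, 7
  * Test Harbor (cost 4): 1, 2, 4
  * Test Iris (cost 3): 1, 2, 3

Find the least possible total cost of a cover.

12

Gala, Harbor together cover every feature (Gala ∪ Harbor = {1, 2, 3, 4, 5, 6, 7}); total cost 8 + 4 = 12.
No covering selection has total cost below 12.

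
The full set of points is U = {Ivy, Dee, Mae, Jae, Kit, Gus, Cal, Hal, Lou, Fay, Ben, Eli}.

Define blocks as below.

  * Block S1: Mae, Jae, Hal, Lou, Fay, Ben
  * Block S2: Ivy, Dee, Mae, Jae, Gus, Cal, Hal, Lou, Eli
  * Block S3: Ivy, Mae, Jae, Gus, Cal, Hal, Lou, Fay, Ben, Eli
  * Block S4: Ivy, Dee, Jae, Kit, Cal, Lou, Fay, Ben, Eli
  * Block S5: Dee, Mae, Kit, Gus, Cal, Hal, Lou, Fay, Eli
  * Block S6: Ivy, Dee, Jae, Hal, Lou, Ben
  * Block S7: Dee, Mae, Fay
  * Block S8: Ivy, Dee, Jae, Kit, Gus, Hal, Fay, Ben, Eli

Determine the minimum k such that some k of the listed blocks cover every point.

Take {S5, S6}. Their union is {Ivy, Dee, Mae, Jae, Kit, Gus, Cal, Hal, Lou, Fay, Ben, Eli}, which is all 12 points.
No single block has all 12 points (the largest, S3, has 10), so 2 is optimal.

2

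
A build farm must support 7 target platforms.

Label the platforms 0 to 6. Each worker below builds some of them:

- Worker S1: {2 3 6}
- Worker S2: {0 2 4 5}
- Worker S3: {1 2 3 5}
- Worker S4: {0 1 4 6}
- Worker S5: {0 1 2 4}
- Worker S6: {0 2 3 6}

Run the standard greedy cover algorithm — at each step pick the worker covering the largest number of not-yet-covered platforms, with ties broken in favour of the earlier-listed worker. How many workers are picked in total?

Greedy: pick S2 (covers 4 new) → pick S1 (covers 2 new) → pick S3 (covers 1 new). Total picks: 3.
(The true minimum cover uses only 2 workers, so greedy is not optimal here.)

3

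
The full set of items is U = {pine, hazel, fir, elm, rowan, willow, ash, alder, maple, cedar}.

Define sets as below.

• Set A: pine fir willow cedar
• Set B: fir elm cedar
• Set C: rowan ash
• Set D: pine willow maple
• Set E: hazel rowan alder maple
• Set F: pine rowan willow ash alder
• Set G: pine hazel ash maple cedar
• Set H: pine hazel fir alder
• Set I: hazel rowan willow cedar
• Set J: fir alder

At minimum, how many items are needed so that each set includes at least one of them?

3

T = {pine, fir, rowan} meets every set (each contains at least one member of T), and |T| = 3.
The sets C, D, J are pairwise disjoint, so any hitting set needs a separate item for each — at least 3. Hence 3 is optimal.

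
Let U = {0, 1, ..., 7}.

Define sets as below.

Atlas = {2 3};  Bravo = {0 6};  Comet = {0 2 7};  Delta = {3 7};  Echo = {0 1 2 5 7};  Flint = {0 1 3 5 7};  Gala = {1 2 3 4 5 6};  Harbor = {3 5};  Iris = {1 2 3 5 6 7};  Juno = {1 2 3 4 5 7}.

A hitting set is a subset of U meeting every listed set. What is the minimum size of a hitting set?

2

H = {0, 3} meets every set (each contains at least one member of H), and |H| = 2.
The sets Atlas, Bravo are pairwise disjoint, so any hitting set needs a separate point for each — at least 2. Hence 2 is optimal.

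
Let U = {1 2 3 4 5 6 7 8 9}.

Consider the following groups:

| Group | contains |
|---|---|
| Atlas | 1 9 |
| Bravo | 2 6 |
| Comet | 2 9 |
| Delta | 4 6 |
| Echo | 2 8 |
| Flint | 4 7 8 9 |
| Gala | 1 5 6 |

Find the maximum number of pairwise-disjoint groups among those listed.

Atlas, Delta, Echo are pairwise disjoint (Atlas={1,9}; Delta={4,6}; Echo={2,8}).
Every remaining group overlaps one of these, and no 4 of the listed groups are pairwise disjoint, so 3 is the maximum.

3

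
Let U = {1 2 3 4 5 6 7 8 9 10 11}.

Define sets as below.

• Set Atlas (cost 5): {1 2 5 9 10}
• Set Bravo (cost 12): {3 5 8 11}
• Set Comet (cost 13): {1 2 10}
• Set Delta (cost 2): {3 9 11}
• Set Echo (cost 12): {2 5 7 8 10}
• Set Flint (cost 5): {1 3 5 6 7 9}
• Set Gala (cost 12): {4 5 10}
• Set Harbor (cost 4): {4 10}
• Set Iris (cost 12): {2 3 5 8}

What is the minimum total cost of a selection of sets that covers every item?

23

Delta, Echo, Flint, Harbor together cover every item (Delta ∪ Echo ∪ Flint ∪ Harbor = {1, 2, 3, 4, 5, 6, 7, 8, 9, 10, 11}); total cost 2 + 12 + 5 + 4 = 23.
The greedy pick Delta, Atlas, Flint, Harbor, Bravo costs 28; no covering selection beats 23.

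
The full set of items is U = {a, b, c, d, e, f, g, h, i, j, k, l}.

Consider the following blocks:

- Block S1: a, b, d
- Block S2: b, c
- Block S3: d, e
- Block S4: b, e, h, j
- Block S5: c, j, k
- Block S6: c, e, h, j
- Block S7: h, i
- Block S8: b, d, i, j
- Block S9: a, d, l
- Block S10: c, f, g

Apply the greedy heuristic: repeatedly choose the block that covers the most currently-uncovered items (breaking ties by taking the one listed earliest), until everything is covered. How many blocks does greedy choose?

5

Greedy: pick S4 (covers 4 new) → pick S9 (covers 3 new) → pick S10 (covers 3 new) → pick S5 (covers 1 new) → pick S7 (covers 1 new). Total picks: 5.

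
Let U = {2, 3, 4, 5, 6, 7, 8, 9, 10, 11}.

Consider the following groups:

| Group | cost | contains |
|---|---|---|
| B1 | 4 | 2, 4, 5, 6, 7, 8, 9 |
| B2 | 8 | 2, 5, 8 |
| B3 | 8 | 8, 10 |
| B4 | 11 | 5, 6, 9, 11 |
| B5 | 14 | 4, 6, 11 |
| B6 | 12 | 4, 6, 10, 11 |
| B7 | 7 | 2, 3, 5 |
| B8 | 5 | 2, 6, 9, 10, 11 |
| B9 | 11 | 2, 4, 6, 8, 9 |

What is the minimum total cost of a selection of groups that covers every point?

B1, B7, B8 together cover every point (B1 ∪ B7 ∪ B8 = {2, 3, 4, 5, 6, 7, 8, 9, 10, 11}); total cost 4 + 7 + 5 = 16.
No covering selection has total cost below 16.

16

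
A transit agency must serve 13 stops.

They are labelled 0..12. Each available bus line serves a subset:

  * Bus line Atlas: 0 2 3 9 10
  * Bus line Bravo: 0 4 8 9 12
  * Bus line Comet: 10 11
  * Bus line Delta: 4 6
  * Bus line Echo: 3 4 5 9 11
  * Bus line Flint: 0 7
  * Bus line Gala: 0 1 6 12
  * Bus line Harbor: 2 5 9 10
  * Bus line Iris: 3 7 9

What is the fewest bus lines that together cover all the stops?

Take {Bravo, Comet, Gala, Harbor, Iris}. Their union is {0, 1, 2, 3, 4, 5, 6, 7, 8, 9, 10, 11, 12}, which is all 13 stops.
No 4 of the 9 bus lines cover everything (all 126 combinations miss at least one stop), so 5 is optimal.

5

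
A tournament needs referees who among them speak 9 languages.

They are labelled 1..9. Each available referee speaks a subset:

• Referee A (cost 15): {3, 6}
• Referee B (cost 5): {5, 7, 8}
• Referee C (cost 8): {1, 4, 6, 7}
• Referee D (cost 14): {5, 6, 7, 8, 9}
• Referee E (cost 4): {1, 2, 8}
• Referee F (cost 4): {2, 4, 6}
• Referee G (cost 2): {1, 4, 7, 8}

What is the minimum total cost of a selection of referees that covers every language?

35

A, D, E, G together cover every language (A ∪ D ∪ E ∪ G = {1, 2, 3, 4, 5, 6, 7, 8, 9}); total cost 15 + 14 + 4 + 2 = 35.
The greedy pick G, F, B, D, A costs 40; no covering selection beats 35.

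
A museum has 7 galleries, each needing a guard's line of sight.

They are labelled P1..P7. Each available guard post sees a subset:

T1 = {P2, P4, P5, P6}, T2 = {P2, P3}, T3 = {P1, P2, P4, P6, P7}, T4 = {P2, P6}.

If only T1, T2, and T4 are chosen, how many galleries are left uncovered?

Union of T1, T2, T4 = {P2, P3, P4, P5, P6}.
Not covered: P1, P7 — 2 galleries.

2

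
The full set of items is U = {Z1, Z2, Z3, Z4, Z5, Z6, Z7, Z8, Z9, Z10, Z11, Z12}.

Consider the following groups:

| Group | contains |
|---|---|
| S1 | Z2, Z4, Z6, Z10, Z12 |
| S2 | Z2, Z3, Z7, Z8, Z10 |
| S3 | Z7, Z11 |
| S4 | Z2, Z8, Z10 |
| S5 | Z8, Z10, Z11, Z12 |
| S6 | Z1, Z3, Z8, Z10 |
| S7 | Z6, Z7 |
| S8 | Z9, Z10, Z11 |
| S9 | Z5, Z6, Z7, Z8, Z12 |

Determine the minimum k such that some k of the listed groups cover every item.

S1 and S6 and S8 and S9 together: S1 ∪ S6 ∪ S8 ∪ S9 = {Z1, Z2, Z3, Z4, Z5, Z6, Z7, Z8, Z9, Z10, Z11, Z12} — every item is covered.
Only S1 contains Z4, so S1 is forced; the remaining 7 items need at least 3 more groups (each remaining group adds at most 3) — so at least 4 groups are needed, and 4 is optimal.

4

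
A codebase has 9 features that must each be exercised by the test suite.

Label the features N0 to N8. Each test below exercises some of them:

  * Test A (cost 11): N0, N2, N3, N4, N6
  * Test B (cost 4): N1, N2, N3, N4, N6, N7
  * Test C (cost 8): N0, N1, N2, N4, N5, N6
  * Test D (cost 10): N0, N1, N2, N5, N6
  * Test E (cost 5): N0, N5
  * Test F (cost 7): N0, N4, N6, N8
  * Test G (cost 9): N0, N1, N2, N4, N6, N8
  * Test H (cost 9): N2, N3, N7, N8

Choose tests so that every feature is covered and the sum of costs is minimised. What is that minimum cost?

B, E, F together cover every feature (B ∪ E ∪ F = {N0, N1, N2, N3, N4, N5, N6, N7, N8}); total cost 4 + 5 + 7 = 16.
No covering selection has total cost below 16.

16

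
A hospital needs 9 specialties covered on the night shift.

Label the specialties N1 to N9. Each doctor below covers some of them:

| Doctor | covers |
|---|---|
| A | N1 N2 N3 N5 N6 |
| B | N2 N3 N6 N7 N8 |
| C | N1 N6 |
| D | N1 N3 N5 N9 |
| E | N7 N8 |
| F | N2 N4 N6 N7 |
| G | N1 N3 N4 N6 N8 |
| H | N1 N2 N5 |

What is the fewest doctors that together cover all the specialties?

Take {D, E, F}. Their union is {N1, N2, N3, N4, N5, N6, N7, N8, N9}, which is all 9 specialties.
Only D contains N9, so D is forced; the remaining 5 specialties need at least 2 more doctors (each remaining doctor adds at most 4) — so at least 3 doctors are needed, and 3 is optimal.

3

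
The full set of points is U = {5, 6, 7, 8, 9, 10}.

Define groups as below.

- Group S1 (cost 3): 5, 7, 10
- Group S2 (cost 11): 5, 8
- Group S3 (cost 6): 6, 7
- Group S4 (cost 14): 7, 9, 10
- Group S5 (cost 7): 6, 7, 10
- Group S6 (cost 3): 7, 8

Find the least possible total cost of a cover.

S1, S3, S4, S6 together cover every point (S1 ∪ S3 ∪ S4 ∪ S6 = {5, 6, 7, 8, 9, 10}); total cost 3 + 6 + 14 + 3 = 26.
No covering selection has total cost below 26.

26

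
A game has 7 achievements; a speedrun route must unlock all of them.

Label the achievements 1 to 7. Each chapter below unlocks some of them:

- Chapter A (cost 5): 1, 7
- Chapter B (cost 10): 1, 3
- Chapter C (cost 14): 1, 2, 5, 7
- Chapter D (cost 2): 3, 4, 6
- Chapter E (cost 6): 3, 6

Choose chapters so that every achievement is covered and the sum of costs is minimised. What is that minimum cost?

C, D together cover every achievement (C ∪ D = {1, 2, 3, 4, 5, 6, 7}); total cost 14 + 2 = 16.
The greedy pick D, A, C costs 21; no covering selection beats 16.

16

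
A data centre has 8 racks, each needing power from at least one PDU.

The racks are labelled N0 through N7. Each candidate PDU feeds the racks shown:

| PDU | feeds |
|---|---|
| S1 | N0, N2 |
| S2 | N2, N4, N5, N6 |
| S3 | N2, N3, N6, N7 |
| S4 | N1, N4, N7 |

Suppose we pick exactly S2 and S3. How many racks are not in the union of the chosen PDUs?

Union of S2, S3 = {N2, N3, N4, N5, N6, N7}.
Not covered: N0, N1 — 2 racks.

2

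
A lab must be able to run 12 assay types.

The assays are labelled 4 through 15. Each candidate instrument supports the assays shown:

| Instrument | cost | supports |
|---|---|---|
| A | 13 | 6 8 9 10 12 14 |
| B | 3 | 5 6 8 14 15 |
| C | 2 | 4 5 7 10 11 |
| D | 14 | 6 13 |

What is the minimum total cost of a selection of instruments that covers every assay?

A, B, C, D together cover every assay (A ∪ B ∪ C ∪ D = {4, 5, 6, 7, 8, 9, 10, 11, 12, 13, 14, 15}); total cost 13 + 3 + 2 + 14 = 32.
No covering selection has total cost below 32.

32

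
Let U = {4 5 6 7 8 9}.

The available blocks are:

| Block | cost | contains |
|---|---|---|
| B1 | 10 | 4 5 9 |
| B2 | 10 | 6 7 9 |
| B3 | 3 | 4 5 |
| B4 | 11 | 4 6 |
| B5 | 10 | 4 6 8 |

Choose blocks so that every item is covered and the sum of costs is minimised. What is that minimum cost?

23

B2, B3, B5 together cover every item (B2 ∪ B3 ∪ B5 = {4, 5, 6, 7, 8, 9}); total cost 10 + 3 + 10 = 23.
No covering selection has total cost below 23.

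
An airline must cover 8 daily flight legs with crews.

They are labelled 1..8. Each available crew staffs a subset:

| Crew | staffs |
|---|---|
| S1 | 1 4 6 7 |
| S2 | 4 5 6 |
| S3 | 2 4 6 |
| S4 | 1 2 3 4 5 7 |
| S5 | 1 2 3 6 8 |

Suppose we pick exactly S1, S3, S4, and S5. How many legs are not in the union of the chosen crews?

0

Union of S1, S3, S4, S5 = {1, 2, 3, 4, 5, 6, 7, 8} — that's every leg, so 0 are uncovered.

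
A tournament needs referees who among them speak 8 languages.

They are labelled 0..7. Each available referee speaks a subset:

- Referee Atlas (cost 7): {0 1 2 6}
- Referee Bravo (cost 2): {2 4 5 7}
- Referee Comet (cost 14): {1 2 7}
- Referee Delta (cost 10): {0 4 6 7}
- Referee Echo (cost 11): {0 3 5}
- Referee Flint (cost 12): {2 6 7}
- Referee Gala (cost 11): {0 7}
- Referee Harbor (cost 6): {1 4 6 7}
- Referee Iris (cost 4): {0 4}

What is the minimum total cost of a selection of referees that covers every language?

Bravo, Echo, Harbor together cover every language (Bravo ∪ Echo ∪ Harbor = {0, 1, 2, 3, 4, 5, 6, 7}); total cost 2 + 11 + 6 = 19.
The greedy pick Bravo, Atlas, Echo costs 20; no covering selection beats 19.

19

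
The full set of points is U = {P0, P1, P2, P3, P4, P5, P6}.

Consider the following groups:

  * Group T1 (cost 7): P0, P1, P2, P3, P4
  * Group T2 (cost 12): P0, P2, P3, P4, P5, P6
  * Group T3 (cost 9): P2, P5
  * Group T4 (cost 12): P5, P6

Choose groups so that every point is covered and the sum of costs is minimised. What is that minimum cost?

T1, T4 together cover every point (T1 ∪ T4 = {P0, P1, P2, P3, P4, P5, P6}); total cost 7 + 12 = 19.
No covering selection has total cost below 19.

19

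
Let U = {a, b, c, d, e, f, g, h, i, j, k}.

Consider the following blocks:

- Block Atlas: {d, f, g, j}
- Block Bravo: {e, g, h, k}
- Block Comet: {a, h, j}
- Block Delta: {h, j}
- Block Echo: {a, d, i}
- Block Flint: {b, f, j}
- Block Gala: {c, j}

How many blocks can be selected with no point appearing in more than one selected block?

3

Bravo, Echo, Gala are pairwise disjoint (Bravo={e,g,h,k}; Echo={a,d,i}; Gala={c,j}).
Every remaining block overlaps one of these, and no 4 of the listed blocks are pairwise disjoint, so 3 is the maximum.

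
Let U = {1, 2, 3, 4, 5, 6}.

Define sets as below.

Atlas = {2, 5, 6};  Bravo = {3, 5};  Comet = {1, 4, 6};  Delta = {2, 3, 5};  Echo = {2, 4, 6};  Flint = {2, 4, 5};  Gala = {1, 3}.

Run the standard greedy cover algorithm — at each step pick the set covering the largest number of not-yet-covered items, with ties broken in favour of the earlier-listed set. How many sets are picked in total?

Greedy: pick Atlas (covers 3 new) → pick Comet (covers 2 new) → pick Bravo (covers 1 new). Total picks: 3.
(The true minimum cover uses only 2 sets, so greedy is not optimal here.)

3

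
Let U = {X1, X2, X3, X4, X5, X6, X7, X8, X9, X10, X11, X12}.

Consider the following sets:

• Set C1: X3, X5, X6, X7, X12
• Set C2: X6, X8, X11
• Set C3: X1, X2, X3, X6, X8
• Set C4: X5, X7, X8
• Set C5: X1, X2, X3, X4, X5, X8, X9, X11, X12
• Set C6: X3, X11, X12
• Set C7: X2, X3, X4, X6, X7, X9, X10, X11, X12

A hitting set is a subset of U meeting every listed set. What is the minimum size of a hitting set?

H = {X8, X12} meets every set (each contains at least one member of H), and |H| = 2.
The sets C4, C6 are pairwise disjoint, so any hitting set needs a separate item for each — at least 2. Hence 2 is optimal.

2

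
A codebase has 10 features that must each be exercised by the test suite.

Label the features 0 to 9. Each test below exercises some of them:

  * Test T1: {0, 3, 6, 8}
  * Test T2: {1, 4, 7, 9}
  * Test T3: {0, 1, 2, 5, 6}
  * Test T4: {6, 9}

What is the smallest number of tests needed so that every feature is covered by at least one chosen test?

T1 and T2 and T3 together: T1 ∪ T2 ∪ T3 = {0, 1, 2, 3, 4, 5, 6, 7, 8, 9} — every feature is covered.
Only T3 contains 2, so T3 is forced; the remaining 5 features need at least 2 more tests (each remaining test adds at most 3) — so at least 3 tests are needed, and 3 is optimal.

3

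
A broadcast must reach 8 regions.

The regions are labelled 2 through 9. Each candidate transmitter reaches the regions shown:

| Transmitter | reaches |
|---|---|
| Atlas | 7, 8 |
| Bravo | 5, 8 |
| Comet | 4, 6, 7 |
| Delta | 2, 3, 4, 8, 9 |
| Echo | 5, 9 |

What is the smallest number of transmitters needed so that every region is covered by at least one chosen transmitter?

Take {Bravo, Comet, Delta}. Their union is {2, 3, 4, 5, 6, 7, 8, 9}, which is all 8 regions.
Only Delta contains 2, so Delta is forced; the remaining 3 regions need at least 2 more transmitters (each remaining transmitter adds at most 2) — so at least 3 transmitters are needed, and 3 is optimal.

3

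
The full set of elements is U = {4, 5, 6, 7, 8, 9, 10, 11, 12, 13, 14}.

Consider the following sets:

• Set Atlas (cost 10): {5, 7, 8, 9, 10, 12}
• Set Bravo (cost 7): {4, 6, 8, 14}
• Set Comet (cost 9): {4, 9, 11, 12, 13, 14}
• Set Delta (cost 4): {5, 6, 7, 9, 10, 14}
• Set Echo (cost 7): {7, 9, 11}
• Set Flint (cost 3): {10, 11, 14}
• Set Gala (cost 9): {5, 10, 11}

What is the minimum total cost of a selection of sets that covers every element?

Bravo, Comet, Delta together cover every element (Bravo ∪ Comet ∪ Delta = {4, 5, 6, 7, 8, 9, 10, 11, 12, 13, 14}); total cost 7 + 9 + 4 = 20.
No covering selection has total cost below 20.

20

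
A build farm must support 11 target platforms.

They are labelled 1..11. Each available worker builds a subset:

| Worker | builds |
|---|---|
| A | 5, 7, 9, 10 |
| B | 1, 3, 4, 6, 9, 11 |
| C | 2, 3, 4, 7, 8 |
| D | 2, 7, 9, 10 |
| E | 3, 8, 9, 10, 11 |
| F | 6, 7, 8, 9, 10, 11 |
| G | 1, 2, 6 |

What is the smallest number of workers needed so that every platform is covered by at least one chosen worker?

A and B and C together: A ∪ B ∪ C = {1, 2, 3, 4, 5, 6, 7, 8, 9, 10, 11} — every platform is covered.
Only A contains 5, so A is forced; the remaining 7 platforms need at least 2 more workers (each remaining worker adds at most 5) — so at least 3 workers are needed, and 3 is optimal.

3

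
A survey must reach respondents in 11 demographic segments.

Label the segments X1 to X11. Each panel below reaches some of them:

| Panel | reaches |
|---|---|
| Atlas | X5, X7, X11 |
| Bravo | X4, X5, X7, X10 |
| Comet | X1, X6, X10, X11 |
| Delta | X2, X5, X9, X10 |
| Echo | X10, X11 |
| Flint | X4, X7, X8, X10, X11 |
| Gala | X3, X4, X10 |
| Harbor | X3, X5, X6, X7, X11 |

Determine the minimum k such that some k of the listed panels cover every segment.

4

Take {Comet, Delta, Flint, Gala}. Their union is {X1, X2, X3, X4, X5, X6, X7, X8, X9, X10, X11}, which is all 11 segments.
Only Comet contains X1, so Comet is forced; the remaining 7 segments need at least 3 more panels (each remaining panel adds at most 3) — so at least 4 panels are needed, and 4 is optimal.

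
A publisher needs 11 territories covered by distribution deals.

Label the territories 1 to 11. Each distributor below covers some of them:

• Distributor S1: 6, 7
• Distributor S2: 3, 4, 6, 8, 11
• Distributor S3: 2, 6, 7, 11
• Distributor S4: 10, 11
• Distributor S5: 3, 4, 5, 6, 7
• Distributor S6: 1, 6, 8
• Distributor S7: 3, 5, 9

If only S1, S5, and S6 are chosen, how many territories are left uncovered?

4

Union of S1, S5, S6 = {1, 3, 4, 5, 6, 7, 8}.
Not covered: 2, 9, 10, 11 — 4 territories.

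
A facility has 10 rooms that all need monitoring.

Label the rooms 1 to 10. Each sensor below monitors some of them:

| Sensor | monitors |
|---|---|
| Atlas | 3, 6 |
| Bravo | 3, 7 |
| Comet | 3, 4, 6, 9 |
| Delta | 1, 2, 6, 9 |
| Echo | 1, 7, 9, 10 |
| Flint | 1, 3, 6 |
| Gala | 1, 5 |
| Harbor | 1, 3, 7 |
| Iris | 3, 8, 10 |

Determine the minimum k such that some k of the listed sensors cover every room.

Bravo and Comet and Delta and Gala and Iris together: Bravo ∪ Comet ∪ Delta ∪ Gala ∪ Iris = {1, 2, 3, 4, 5, 6, 7, 8, 9, 10} — every room is covered.
No 4 of the 9 sensors cover everything (all 126 combinations miss at least one room), so 5 is optimal.

5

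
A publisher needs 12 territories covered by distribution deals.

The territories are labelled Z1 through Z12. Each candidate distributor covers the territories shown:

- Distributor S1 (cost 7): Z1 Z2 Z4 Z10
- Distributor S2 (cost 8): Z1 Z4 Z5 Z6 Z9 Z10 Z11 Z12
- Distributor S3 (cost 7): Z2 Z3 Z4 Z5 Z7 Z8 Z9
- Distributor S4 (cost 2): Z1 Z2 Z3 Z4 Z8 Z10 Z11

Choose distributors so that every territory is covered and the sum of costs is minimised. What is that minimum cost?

S2, S3 together cover every territory (S2 ∪ S3 = {Z1, Z2, Z3, Z4, Z5, Z6, Z7, Z8, Z9, Z10, Z11, Z12}); total cost 8 + 7 = 15.
The greedy pick S4, S2, S3 costs 17; no covering selection beats 15.

15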